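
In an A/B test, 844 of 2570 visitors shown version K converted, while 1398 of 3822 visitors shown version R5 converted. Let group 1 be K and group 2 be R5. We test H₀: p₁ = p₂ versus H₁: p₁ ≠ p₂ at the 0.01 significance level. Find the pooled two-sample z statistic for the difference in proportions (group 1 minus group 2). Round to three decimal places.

p̂₁ = 844/2570 ≈ 0.328405, p̂₂ = 1398/3822 ≈ 0.365777.
Pooled p̂ = (844+1398)/(2570+3822) = 2242/6392 = 0.350751.
SE = √(0.227725 × 0.000650748) = 0.012173.
z = (0.328405 − 0.365777)/0.012173 = -0.037372/0.012173 = -3.070.
p-value = 2·P(Z > 3.070) ≈ 0.0021, so at α = 0.01 we reject H₀.

z = -3.070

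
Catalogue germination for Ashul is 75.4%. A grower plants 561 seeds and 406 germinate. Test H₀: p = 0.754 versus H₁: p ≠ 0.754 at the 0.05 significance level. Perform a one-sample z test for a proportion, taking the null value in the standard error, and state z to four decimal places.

p̂ = 406/561 = 0.7237077.
Under H₀, SE = √(0.754·0.246/561) = √(0.000330631) = 0.0181833.
z = (0.7237077 − 0.754)/0.0181833 = -0.0302923/0.0181833 = -1.6659.
Two-sided p-value ≈ 2·Φ(−1.666) = 0.0957. With α = 0.05, fail to reject H₀.

z = -1.6659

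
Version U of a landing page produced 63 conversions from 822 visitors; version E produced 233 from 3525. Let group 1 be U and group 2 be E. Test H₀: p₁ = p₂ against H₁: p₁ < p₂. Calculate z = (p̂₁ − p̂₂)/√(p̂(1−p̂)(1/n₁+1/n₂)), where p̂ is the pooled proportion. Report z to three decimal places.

p̂₁ = 63/822 = 0.076642, p̂₂ = 233/3525 = 0.066099.
Pooled p̂ = (63+233)/(822+3525) = 296/4347 = 0.068093.
SE = √(0.0634563 × 0.00150023) = 0.009757.
z = (0.076642 − 0.066099)/0.009757 = 0.010543/0.009757 = 1.081.

z = 1.081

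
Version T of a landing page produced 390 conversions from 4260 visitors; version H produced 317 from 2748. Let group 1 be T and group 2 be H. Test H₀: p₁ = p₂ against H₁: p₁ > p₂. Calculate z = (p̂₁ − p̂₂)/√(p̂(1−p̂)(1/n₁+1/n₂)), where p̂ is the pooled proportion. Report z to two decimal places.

p̂₁ = 390/4260 ≈ 0.0915, p̂₂ = 317/2748 ≈ 0.1154.
Pooled p̂ = (390+317)/(4260+2748) = 707/7008 = 0.1009.
SE = √(p̂(1−p̂)(1/n₁+1/n₂)) = √(0.1009·0.8991·0.000598643) = √(5.43011e-05) = 0.0074.
z = (0.0915 − 0.1154)/0.0074 = -0.0239/0.0074 = -3.23.

z = -3.23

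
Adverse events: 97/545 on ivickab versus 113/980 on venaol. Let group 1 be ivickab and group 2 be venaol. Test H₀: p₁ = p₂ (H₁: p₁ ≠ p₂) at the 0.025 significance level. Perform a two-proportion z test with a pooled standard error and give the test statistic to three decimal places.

p̂₁ = 97/545 = 0.17798, p̂₂ = 113/980 = 0.11531.
Pooled p̂ = (97+113)/(545+980) = 210/1525 = 0.13770.
SE = √(0.118742 × 0.00285527) = 0.01841.
z = (0.17798 − 0.11531)/0.01841 = 0.06267/0.01841 = 3.404.
Two-sided p-value ≈ 2·Φ(−3.404) = 0.0007; since p < α = 0.025, reject H₀.

z = 3.404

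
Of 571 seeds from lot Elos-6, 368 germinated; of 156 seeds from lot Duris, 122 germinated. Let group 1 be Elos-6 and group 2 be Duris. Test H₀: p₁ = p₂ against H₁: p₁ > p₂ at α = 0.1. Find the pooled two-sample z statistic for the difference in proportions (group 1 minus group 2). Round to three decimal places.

z = -3.249

p̂₁ = 368/571 = 0.644483, p̂₂ = 122/156 = 0.782051.
Pooled p̂ = (368+122)/(571+156) = 490/727 = 0.674003.
SE = √(p̂(1−p̂)(1/n₁+1/n₂)) = √(0.674003·0.325997·0.00816157) = √(0.00179328) = 0.042347.
z = (0.644483 − 0.782051)/0.042347 = -0.137568/0.042347 = -3.249.
p-value = P(Z > -3.249) ≈ 0.9994. With α = 0.1, fail to reject H₀.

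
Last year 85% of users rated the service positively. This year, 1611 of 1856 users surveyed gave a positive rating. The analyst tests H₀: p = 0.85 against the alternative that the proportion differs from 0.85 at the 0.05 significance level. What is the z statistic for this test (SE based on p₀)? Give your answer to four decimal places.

p̂ = 1611/1856 ≈ 0.8679957.
Standard error under H₀: √(0.85×0.15/1856) = 0.0082883.
z = (0.8679957 − 0.85)/0.0082883 = 0.0179957/0.0082883 = 2.1712.
Two-sided p-value ≈ 2·Φ(−2.171) = 0.0299. With α = 0.05, reject H₀.

z = 2.1712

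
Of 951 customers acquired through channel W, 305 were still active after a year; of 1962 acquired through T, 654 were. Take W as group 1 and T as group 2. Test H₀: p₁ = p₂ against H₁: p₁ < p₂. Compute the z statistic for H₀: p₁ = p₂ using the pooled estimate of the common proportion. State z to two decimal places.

z = -0.68

p̂₁ = 305/951 = 0.3207, p̂₂ = 654/1962 = 0.3333.
Pooled p̂ = (305+654)/(951+1962) = 959/2913 = 0.3292.
SE = √(0.220832 × 0.00156121) = 0.0186.
z = (0.3207 − 0.3333)/0.0186 = -0.0126/0.0186 = -0.68.
p-value = P(Z < -0.680) ≈ 0.2484.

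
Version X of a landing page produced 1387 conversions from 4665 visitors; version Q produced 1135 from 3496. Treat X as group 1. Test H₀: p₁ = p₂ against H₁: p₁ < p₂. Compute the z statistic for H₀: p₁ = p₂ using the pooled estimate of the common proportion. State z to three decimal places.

p̂₁ = 1387/4665 = 0.297320, p̂₂ = 1135/3496 = 0.324657.
Pooled p̂ = (1387+1135)/(4665+3496) = 2522/8161 = 0.309031.
SE = √(p̂(1−p̂)(1/n₁+1/n₂)) = √(0.309031·0.690969·0.000500403) = √(0.000106852) = 0.010337.
z = (0.297320 − 0.324657)/0.010337 = -0.027337/0.010337 = -2.645.

z = -2.645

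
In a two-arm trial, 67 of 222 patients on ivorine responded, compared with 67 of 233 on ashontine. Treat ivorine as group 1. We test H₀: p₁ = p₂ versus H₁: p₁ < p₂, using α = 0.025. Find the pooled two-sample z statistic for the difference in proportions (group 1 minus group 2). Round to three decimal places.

z = 0.333

p̂₁ = 67/222 ≈ 0.30180, p̂₂ = 67/233 ≈ 0.28755.
Pooled p̂ = (67+67)/(222+233) = 134/455 = 0.29451.
SE = √(0.207772 × 0.00879635) = 0.04275.
z = (0.30180 − 0.28755)/0.04275 = 0.01425/0.04275 = 0.333.
p-value = P(Z < 0.333) ≈ 0.6305; since p > α = 0.025, fail to reject H₀.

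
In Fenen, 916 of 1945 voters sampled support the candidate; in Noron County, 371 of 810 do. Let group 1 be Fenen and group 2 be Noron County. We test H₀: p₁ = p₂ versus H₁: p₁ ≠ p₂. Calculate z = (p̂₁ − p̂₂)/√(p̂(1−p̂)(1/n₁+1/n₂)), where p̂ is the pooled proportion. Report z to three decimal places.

z = 0.620

p̂₁ = 916/1945 ≈ 0.47095, p̂₂ = 371/810 ≈ 0.45802.
Pooled p̂ = (916+371)/(1945+810) = 1287/2755 = 0.46715.
SE = √(p̂(1−p̂)(1/n₁+1/n₂)) = √(0.46715·0.53285·0.00174871) = √(0.00043529) = 0.02086.
z = (0.47095 − 0.45802)/0.02086 = 0.01293/0.02086 = 0.620.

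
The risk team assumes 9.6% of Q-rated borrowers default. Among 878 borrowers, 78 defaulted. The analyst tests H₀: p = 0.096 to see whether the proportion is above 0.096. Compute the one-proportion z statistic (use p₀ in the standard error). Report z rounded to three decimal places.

p̂ = 78/878 ≈ 0.08884.
Standard error under H₀: √(0.096×0.904/878) = 0.00994.
z = (0.08884 − 0.096)/0.00994 = -0.00716/0.00994 = -0.720.

z = -0.720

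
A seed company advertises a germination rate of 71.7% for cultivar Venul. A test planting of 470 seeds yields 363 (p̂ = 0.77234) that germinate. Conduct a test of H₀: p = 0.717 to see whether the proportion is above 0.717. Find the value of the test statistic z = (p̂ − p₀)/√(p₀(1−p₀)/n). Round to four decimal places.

p̂ = 363/470 = 0.772340.
Standard error under H₀: √(0.717×0.283/470) = 0.020778.
z = (0.772340 − 0.717)/0.020778 = 0.055340/0.020778 = 2.6634.
p-value = P(Z > 2.663) ≈ 0.0039.

z = 2.6634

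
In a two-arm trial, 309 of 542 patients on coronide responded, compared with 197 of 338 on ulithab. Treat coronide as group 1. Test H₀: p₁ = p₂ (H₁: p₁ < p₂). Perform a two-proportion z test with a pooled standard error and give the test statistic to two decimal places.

p̂₁ = 309/542 ≈ 0.5701, p̂₂ = 197/338 ≈ 0.5828.
Pooled p̂ = (309+197)/(542+338) = 506/880 = 0.5750.
SE = √(0.244375 × 0.0048036) = 0.0343.
z = (0.5701 − 0.5828)/0.0343 = -0.0127/0.0343 = -0.37.

z = -0.37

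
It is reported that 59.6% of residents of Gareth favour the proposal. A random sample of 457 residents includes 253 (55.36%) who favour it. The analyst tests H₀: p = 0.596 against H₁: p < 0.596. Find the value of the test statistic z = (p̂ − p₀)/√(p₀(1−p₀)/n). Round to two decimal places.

p̂ = 253/457 = 0.55361.
SE = √(p₀(1−p₀)/n) = √(0.24078/457) = 0.02295.
z = (0.55361 − 0.596)/0.02295 = -0.04239/0.02295 = -1.85.

z = -1.85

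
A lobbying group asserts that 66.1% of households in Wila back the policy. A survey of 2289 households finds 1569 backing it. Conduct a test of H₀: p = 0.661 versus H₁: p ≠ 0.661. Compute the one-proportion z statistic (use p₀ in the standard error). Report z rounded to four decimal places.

p̂ = 1569/2289 = 0.685452.
Under H₀, SE = √(0.661·0.339/2289) = √(9.78938e-05) = 0.009894.
z = (0.685452 − 0.661)/0.009894 = 0.024452/0.009894 = 2.4714.
p-value = 2·P(Z > 2.471) ≈ 0.0135.

z = 2.4714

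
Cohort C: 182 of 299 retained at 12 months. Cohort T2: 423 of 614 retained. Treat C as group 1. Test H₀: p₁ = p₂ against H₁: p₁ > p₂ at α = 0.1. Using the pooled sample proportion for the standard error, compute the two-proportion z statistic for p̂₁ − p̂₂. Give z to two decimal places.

z = -2.41

p̂₁ = 182/299 = 0.6087, p̂₂ = 423/614 = 0.6889.
Pooled p̂ = (182+423)/(299+614) = 605/913 = 0.6627.
SE = √(p̂(1−p̂)(1/n₁+1/n₂)) = √(0.6627·0.3373·0.00497315) = √(0.00111172) = 0.0333.
z = (0.6087 − 0.6889)/0.0333 = -0.0802/0.0333 = -2.41.
p-value = P(Z > -2.406) ≈ 0.9919. With α = 0.1, fail to reject H₀.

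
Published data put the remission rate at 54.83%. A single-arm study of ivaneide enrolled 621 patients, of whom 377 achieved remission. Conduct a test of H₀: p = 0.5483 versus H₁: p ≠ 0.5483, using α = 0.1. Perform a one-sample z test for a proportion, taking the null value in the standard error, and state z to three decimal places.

p̂ = 377/621 = 0.60709.
Under H₀, SE = √(0.5483·0.4517/621) = √(0.00039882) = 0.01997.
z = (0.60709 − 0.5483)/0.01997 = 0.05879/0.01997 = 2.944.
Two-sided p-value ≈ 2·Φ(−2.944) = 0.0032. With α = 0.1, reject H₀.

z = 2.944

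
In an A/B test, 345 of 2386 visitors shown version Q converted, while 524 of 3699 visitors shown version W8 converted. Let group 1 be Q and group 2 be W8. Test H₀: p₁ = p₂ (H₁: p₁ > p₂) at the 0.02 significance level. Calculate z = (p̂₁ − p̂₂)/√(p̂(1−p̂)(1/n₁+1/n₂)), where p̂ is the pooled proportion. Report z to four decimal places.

p̂₁ = 345/2386 ≈ 0.144593, p̂₂ = 524/3699 ≈ 0.141660.
Pooled p̂ = (345+524)/(2386+3699) = 869/6085 = 0.142810.
SE = √(0.122415 × 0.000689455) = 0.009187.
z = (0.144593 − 0.141660)/0.009187 = 0.002933/0.009187 = 0.3193.
p-value = P(Z > 0.319) ≈ 0.3747, so at α = 0.02 we fail to reject H₀.

z = 0.3193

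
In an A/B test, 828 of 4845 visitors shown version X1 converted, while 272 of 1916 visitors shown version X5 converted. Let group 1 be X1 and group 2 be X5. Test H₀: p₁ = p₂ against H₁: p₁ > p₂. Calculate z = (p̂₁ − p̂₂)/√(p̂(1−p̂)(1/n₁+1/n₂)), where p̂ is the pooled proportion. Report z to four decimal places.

z = 2.9049

p̂₁ = 828/4845 ≈ 0.170898, p̂₂ = 272/1916 ≈ 0.141962.
Pooled p̂ = (828+272)/(4845+1916) = 1100/6761 = 0.162698.
SE = √(0.136227 × 0.000728319) = 0.009961.
z = (0.170898 − 0.141962)/0.009961 = 0.028936/0.009961 = 2.9049.
p-value = P(Z > 2.905) ≈ 0.0018.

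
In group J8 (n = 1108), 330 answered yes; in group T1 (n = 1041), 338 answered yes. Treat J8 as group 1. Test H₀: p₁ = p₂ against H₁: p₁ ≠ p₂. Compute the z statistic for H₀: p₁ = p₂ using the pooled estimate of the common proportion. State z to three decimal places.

p̂₁ = 330/1108 ≈ 0.29783, p̂₂ = 338/1041 ≈ 0.32469.
Pooled p̂ = (330+338)/(1108+1041) = 668/2149 = 0.31084.
SE = √(0.214219 × 0.00186314) = 0.01998.
z = (0.29783 − 0.32469)/0.01998 = -0.02686/0.01998 = -1.344.

z = -1.344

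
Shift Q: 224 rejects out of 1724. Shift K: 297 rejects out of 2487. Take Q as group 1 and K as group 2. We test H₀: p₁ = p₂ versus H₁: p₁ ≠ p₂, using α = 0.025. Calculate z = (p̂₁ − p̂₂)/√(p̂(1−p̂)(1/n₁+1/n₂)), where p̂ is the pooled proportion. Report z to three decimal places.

p̂₁ = 224/1724 = 0.12993, p̂₂ = 297/2487 = 0.11942.
Pooled p̂ = (224+297)/(1724+2487) = 521/4211 = 0.12372.
SE = √(0.108416 × 0.000982137) = 0.01032.
z = (0.12993 − 0.11942)/0.01032 = 0.01051/0.01032 = 1.018.
p-value = 2·P(Z > 1.018) ≈ 0.3085. With α = 0.025, fail to reject H₀.

z = 1.018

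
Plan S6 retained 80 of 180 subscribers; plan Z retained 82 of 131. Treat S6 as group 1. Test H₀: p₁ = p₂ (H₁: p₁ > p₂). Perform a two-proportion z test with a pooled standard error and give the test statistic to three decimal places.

z = -3.164

p̂₁ = 80/180 ≈ 0.44444, p̂₂ = 82/131 ≈ 0.62595.
Pooled p̂ = (80+82)/(180+131) = 162/311 = 0.52090.
SE = √(0.249563 × 0.0131891) = 0.05737.
z = (0.44444 − 0.62595)/0.05737 = -0.18151/0.05737 = -3.164.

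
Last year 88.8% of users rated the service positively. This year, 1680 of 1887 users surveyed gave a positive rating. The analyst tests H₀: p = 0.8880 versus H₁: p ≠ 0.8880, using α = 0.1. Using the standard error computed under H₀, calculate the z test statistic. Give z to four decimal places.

z = 0.3171

p̂ = 1680/1887 = 0.890302.
SE = √(p₀(1−p₀)/n) = √(0.099456/1887) = 0.007260.
z = (0.890302 − 0.888)/0.007260 = 0.002302/0.007260 = 0.3171.
p-value = 2·P(Z > 0.317) ≈ 0.7512. With α = 0.1, fail to reject H₀.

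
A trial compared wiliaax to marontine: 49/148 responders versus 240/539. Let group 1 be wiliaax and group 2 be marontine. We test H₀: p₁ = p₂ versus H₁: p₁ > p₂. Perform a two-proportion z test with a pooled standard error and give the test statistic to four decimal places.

z = -2.4925

p̂₁ = 49/148 = 0.331081, p̂₂ = 240/539 = 0.445269.
Pooled p̂ = (49+240)/(148+539) = 289/687 = 0.420670.
SE = √(0.243707 × 0.00861204) = 0.045813.
z = (0.331081 − 0.445269)/0.045813 = -0.114188/0.045813 = -2.4925.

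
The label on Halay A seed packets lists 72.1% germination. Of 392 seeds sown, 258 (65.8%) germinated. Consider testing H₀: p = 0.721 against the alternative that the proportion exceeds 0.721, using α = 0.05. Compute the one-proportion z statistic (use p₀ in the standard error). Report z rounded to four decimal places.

z = -2.7739

p̂ = 258/392 = 0.658163.
Under H₀, SE = √(0.721·0.279/392) = √(0.000513161) = 0.022653.
z = (0.658163 − 0.721)/0.022653 = -0.062837/0.022653 = -2.7739.
p-value = P(Z > -2.774) ≈ 0.9972; since p > α = 0.05, fail to reject H₀.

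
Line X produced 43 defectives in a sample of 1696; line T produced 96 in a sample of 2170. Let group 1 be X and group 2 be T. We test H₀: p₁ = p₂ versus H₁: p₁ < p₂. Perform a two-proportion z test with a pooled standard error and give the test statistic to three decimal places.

p̂₁ = 43/1696 ≈ 0.025354, p̂₂ = 96/2170 ≈ 0.044240.
Pooled p̂ = (43+96)/(1696+2170) = 139/3866 = 0.035954.
SE = √(p̂(1−p̂)(1/n₁+1/n₂)) = √(0.035954·0.964046·0.00105045) = √(3.64105e-05) = 0.006034.
z = (0.025354 − 0.044240)/0.006034 = -0.018886/0.006034 = -3.130.
p-value = P(Z < -3.130) ≈ 0.0009.

z = -3.130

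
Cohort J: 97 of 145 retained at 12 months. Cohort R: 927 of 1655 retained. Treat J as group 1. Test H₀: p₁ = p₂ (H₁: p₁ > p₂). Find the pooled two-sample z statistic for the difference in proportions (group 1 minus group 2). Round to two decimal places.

z = 2.54

p̂₁ = 97/145 = 0.6690, p̂₂ = 927/1655 = 0.5601.
Pooled p̂ = (97+927)/(145+1655) = 1024/1800 = 0.5689.
SE = √(0.245254 × 0.00750078) = 0.0429.
z = (0.6690 − 0.5601)/0.0429 = 0.1089/0.0429 = 2.54.
p-value = P(Z > 2.538) ≈ 0.0056.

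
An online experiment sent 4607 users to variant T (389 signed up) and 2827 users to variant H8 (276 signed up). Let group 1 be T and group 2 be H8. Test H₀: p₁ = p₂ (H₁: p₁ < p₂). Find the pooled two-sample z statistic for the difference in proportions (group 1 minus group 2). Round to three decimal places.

p̂₁ = 389/4607 ≈ 0.084437, p̂₂ = 276/2827 ≈ 0.097630.
Pooled p̂ = (389+276)/(4607+2827) = 665/7434 = 0.089454.
SE = √(0.0814519 × 0.000570793) = 0.006819.
z = (0.084437 − 0.097630)/0.006819 = -0.013193/0.006819 = -1.935.

z = -1.935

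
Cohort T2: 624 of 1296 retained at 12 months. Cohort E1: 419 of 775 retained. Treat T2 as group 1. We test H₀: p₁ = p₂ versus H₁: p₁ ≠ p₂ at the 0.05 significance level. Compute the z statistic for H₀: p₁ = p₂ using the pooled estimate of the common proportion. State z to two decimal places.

z = -2.61

p̂₁ = 624/1296 ≈ 0.48148, p̂₂ = 419/775 ≈ 0.54065.
Pooled p̂ = (624+419)/(1296+775) = 1043/2071 = 0.50362.
SE = √(0.249987 × 0.00206193) = 0.02270.
z = (0.48148 − 0.54065)/0.02270 = -0.05917/0.02270 = -2.61.
Two-sided p-value ≈ 2·Φ(−2.606) = 0.0092; since p < α = 0.05, reject H₀.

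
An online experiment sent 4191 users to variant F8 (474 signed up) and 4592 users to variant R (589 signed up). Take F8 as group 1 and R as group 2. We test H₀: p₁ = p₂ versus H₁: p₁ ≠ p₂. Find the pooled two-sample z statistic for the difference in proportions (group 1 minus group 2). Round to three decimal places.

p̂₁ = 474/4191 ≈ 0.113099, p̂₂ = 589/4592 ≈ 0.128267.
Pooled p̂ = (474+589)/(4191+4592) = 1063/8783 = 0.121029.
SE = √(0.106381 × 0.000456377) = 0.006968.
z = (0.113099 − 0.128267)/0.006968 = -0.015168/0.006968 = -2.177.
Two-sided p-value ≈ 2·Φ(−2.177) = 0.0295.

z = -2.177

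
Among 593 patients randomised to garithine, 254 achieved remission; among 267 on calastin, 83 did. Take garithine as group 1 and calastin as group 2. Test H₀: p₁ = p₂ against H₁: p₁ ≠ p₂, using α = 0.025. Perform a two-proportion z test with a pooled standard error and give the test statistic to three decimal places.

p̂₁ = 254/593 = 0.42833, p̂₂ = 83/267 = 0.31086.
Pooled p̂ = (254+83)/(593+267) = 337/860 = 0.39186.
SE = √(p̂(1−p̂)(1/n₁+1/n₂)) = √(0.39186·0.60814·0.00543166) = √(0.0012944) = 0.03598.
z = (0.42833 − 0.31086)/0.03598 = 0.11747/0.03598 = 3.265.
p-value = 2·P(Z > 3.265) ≈ 0.0011, so at α = 0.025 we reject H₀.

z = 3.265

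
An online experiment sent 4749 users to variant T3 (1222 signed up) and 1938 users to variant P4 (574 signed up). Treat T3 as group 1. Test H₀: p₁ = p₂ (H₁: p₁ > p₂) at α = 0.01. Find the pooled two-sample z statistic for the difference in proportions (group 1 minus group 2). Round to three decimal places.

z = -3.253

p̂₁ = 1222/4749 ≈ 0.257317, p̂₂ = 574/1938 ≈ 0.296182.
Pooled p̂ = (1222+574)/(4749+1938) = 1796/6687 = 0.268581.
SE = √(0.196445 × 0.000726567) = 0.011947.
z = (0.257317 − 0.296182)/0.011947 = -0.038865/0.011947 = -3.253.
p-value = P(Z > -3.253) ≈ 0.9994, so at α = 0.01 we fail to reject H₀.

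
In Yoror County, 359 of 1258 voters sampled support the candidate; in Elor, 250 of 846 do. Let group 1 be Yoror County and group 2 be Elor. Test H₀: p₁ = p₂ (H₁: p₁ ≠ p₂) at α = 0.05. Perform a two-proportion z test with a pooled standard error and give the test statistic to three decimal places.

z = -0.503

p̂₁ = 359/1258 ≈ 0.28537, p̂₂ = 250/846 ≈ 0.29551.
Pooled p̂ = (359+250)/(1258+846) = 609/2104 = 0.28945.
SE = √(0.205668 × 0.00197695) = 0.02016.
z = (0.28537 − 0.29551)/0.02016 = -0.01014/0.02016 = -0.503.
p-value = 2·P(Z > 0.503) ≈ 0.6152; since p > α = 0.05, fail to reject H₀.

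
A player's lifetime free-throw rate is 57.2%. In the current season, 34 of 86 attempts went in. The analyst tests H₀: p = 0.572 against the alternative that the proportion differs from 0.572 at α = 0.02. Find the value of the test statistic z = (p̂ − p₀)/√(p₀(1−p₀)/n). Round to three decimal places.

z = -3.311

p̂ = 34/86 ≈ 0.39535.
Under H₀, SE = √(0.572·0.428/86) = √(0.0028467) = 0.05335.
z = (0.39535 − 0.572)/0.05335 = -0.17665/0.05335 = -3.311.
p-value = 2·P(Z > 3.311) ≈ 0.0009. With α = 0.02, reject H₀.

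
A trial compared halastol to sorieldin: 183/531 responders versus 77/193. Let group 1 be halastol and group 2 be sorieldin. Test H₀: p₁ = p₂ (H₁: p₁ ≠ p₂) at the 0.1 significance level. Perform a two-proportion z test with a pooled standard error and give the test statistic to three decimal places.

z = -1.347

p̂₁ = 183/531 ≈ 0.34463, p̂₂ = 77/193 ≈ 0.39896.
Pooled p̂ = (183+77)/(531+193) = 260/724 = 0.35912.
SE = √(0.230152 × 0.00706459) = 0.04032.
z = (0.34463 − 0.39896)/0.04032 = -0.05433/0.04032 = -1.347.
p-value = 2·P(Z > 1.347) ≈ 0.1779; since p > α = 0.1, fail to reject H₀.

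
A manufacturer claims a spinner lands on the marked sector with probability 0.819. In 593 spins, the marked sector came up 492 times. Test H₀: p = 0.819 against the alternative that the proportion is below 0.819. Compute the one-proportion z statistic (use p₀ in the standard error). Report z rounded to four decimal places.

z = 0.6755

p̂ = 492/593 = 0.829680.
Under H₀, SE = √(0.819·0.181/593) = √(0.000249981) = 0.015811.
z = (0.829680 − 0.819)/0.015811 = 0.010680/0.015811 = 0.6755.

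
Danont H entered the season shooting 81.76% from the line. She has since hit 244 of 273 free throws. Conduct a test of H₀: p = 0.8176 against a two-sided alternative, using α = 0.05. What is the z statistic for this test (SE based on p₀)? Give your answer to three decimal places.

p̂ = 244/273 ≈ 0.89377.
Under H₀, SE = √(0.8176·0.1824/273) = √(0.000546265) = 0.02337.
z = (0.89377 − 0.8176)/0.02337 = 0.07617/0.02337 = 3.259.
p-value = 2·P(Z > 3.259) ≈ 0.0011; since p < α = 0.05, reject H₀.

z = 3.259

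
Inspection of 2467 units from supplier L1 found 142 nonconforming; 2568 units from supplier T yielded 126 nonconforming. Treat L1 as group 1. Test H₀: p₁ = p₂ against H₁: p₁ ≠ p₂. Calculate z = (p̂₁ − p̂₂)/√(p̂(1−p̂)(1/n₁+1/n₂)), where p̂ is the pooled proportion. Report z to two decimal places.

z = 1.34

p̂₁ = 142/2467 ≈ 0.05756, p̂₂ = 126/2568 ≈ 0.04907.
Pooled p̂ = (142+126)/(2467+2568) = 268/5035 = 0.05323.
SE = √(p̂(1−p̂)(1/n₁+1/n₂)) = √(0.05323·0.94677·0.000794759) = √(4.00513e-05) = 0.00633.
z = (0.05756 − 0.04907)/0.00633 = 0.00849/0.00633 = 1.34.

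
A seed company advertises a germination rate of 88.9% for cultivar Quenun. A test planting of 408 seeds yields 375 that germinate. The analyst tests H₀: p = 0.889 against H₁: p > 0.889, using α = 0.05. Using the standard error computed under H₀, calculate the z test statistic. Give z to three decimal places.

p̂ = 375/408 = 0.91912.
Standard error under H₀: √(0.889×0.111/408) = 0.01555.
z = (0.91912 − 0.889)/0.01555 = 0.03012/0.01555 = 1.937.
p-value = P(Z > 1.937) ≈ 0.0264. With α = 0.05, reject H₀.

z = 1.937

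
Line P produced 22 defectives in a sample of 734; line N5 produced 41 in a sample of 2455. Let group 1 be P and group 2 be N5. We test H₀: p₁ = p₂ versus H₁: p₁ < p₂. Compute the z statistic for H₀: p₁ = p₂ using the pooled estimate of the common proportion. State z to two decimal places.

z = 2.27

p̂₁ = 22/734 ≈ 0.02997, p̂₂ = 41/2455 ≈ 0.01670.
Pooled p̂ = (22+41)/(734+2455) = 63/3189 = 0.01976.
SE = √(0.0193651 × 0.00176973) = 0.00585.
z = (0.02997 − 0.01670)/0.00585 = 0.01327/0.00585 = 2.27.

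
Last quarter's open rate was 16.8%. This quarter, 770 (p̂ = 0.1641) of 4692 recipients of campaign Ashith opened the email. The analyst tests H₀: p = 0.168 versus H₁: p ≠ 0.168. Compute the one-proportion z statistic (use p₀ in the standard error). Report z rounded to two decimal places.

z = -0.71

p̂ = 770/4692 ≈ 0.1641.
Standard error under H₀: √(0.168×0.832/4692) = 0.0055.
z = (0.1641 − 0.168)/0.0055 = -0.0039/0.0055 = -0.71.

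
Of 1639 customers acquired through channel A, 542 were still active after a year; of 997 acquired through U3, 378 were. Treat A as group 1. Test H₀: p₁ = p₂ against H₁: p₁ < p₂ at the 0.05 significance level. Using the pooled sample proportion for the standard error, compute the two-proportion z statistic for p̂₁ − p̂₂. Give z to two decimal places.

z = -2.53

p̂₁ = 542/1639 ≈ 0.3307, p̂₂ = 378/997 ≈ 0.3791.
Pooled p̂ = (542+378)/(1639+997) = 920/2636 = 0.3490.
SE = √(p̂(1−p̂)(1/n₁+1/n₂)) = √(0.3490·0.6510·0.00161314) = √(0.00036651) = 0.0191.
z = (0.3307 − 0.3791)/0.0191 = -0.0484/0.0191 = -2.53.
p-value = P(Z < -2.531) ≈ 0.0057. With α = 0.05, reject H₀.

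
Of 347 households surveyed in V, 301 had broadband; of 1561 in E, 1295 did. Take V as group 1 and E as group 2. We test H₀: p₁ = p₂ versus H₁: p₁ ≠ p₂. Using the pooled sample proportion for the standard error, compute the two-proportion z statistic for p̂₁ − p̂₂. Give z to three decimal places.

p̂₁ = 301/347 = 0.86744, p̂₂ = 1295/1561 = 0.82960.
Pooled p̂ = (301+1295)/(347+1561) = 1596/1908 = 0.83648.
SE = √(p̂(1−p̂)(1/n₁+1/n₂)) = √(0.83648·0.16352·0.00352246) = √(0.000481811) = 0.02195.
z = (0.86744 − 0.82960)/0.02195 = 0.03784/0.02195 = 1.724.
Two-sided p-value ≈ 2·Φ(−1.724) = 0.0847.

z = 1.724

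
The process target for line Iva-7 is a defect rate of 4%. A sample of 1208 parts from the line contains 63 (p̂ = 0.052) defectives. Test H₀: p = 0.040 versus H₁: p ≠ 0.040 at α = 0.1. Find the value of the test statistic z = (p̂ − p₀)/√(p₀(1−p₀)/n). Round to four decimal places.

p̂ = 63/1208 ≈ 0.052152.
SE = √(p₀(1−p₀)/n) = √(0.0384/1208) = 0.005638.
z = (0.052152 − 0.04)/0.005638 = 0.012152/0.005638 = 2.1554.
Two-sided p-value ≈ 2·Φ(−2.155) = 0.0311; since p < α = 0.1, reject H₀.

z = 2.1554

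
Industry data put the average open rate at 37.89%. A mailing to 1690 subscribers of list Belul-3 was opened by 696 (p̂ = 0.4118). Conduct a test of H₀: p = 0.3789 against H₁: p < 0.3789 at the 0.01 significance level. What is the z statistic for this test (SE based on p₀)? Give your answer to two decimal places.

p̂ = 696/1690 ≈ 0.4118.
Under H₀, SE = √(0.3789·0.6211/1690) = √(0.000139251) = 0.0118.
z = (0.4118 − 0.3789)/0.0118 = 0.0329/0.0118 = 2.79.
p-value = P(Z < 2.791) ≈ 0.9974, so at α = 0.01 we fail to reject H₀.

z = 2.79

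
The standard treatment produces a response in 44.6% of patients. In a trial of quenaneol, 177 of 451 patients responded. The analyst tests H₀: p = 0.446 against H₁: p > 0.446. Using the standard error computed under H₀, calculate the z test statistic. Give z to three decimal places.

z = -2.287

p̂ = 177/451 ≈ 0.39246.
SE = √(p₀(1−p₀)/n) = √(0.24708/451) = 0.02341.
z = (0.39246 − 0.446)/0.02341 = -0.05354/0.02341 = -2.287.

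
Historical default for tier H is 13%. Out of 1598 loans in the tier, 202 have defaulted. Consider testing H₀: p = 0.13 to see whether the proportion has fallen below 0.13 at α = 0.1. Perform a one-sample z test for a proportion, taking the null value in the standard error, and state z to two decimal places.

p̂ = 202/1598 = 0.1264.
Under H₀, SE = √(0.13·0.87/1598) = √(7.0776e-05) = 0.0084.
z = (0.1264 − 0.13)/0.0084 = -0.0036/0.0084 = -0.43.
p-value = P(Z < -0.427) ≈ 0.3347, so at α = 0.1 we fail to reject H₀.

z = -0.43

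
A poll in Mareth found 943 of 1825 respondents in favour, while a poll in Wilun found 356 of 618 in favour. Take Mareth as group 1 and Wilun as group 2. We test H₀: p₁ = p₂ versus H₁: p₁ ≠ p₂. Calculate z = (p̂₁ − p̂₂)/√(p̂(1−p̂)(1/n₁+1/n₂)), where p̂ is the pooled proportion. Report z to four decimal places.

z = -2.5551

p̂₁ = 943/1825 = 0.516712, p̂₂ = 356/618 = 0.576052.
Pooled p̂ = (943+356)/(1825+618) = 1299/2443 = 0.531723.
SE = √(0.248994 × 0.00216607) = 0.023224.
z = (0.516712 − 0.576052)/0.023224 = -0.059340/0.023224 = -2.5551.
p-value = 2·P(Z > 2.555) ≈ 0.0106.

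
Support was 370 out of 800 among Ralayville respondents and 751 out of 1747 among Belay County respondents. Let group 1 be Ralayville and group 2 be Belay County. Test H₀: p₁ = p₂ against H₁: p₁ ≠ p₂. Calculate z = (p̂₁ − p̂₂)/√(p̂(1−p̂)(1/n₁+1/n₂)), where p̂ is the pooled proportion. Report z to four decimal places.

p̂₁ = 370/800 = 0.462500, p̂₂ = 751/1747 = 0.429880.
Pooled p̂ = (370+751)/(800+1747) = 1121/2547 = 0.440126.
SE = √(0.246415 × 0.00182241) = 0.021191.
z = (0.462500 − 0.429880)/0.021191 = 0.032620/0.021191 = 1.5393.
p-value = 2·P(Z > 1.539) ≈ 0.1237.

z = 1.5393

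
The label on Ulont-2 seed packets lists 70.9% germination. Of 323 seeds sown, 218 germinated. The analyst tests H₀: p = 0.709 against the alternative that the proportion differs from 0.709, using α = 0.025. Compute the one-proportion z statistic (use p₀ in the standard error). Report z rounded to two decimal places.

z = -1.35

p̂ = 218/323 = 0.6749.
Standard error under H₀: √(0.709×0.291/323) = 0.0253.
z = (0.6749 − 0.709)/0.0253 = -0.0341/0.0253 = -1.35.
Two-sided p-value ≈ 2·Φ(−1.348) = 0.1776, so at α = 0.025 we fail to reject H₀.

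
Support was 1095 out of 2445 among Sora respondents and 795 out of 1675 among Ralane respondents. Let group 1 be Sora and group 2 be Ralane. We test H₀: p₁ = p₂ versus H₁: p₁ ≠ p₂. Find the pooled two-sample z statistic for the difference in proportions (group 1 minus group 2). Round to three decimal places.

z = -1.694

p̂₁ = 1095/2445 ≈ 0.447853, p̂₂ = 795/1675 ≈ 0.474627.
Pooled p̂ = (1095+795)/(2445+1675) = 1890/4120 = 0.458738.
SE = √(p̂(1−p̂)(1/n₁+1/n₂)) = √(0.458738·0.541262·0.00100601) = √(0.00024979) = 0.015805.
z = (0.447853 − 0.474627)/0.015805 = -0.026774/0.015805 = -1.694.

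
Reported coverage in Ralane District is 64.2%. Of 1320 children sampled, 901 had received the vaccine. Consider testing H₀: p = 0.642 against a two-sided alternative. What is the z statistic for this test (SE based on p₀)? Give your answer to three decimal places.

z = 3.075

p̂ = 901/1320 ≈ 0.682576.
Under H₀, SE = √(0.642·0.358/1320) = √(0.000174118) = 0.013195.
z = (0.682576 − 0.642)/0.013195 = 0.040576/0.013195 = 3.075.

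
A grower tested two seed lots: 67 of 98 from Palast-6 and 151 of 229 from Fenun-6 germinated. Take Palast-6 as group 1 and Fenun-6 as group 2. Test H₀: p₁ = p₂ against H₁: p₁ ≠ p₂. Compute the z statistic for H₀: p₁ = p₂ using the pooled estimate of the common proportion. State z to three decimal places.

p̂₁ = 67/98 = 0.68367, p̂₂ = 151/229 = 0.65939.
Pooled p̂ = (67+151)/(98+229) = 218/327 = 0.66667.
SE = √(0.222222 × 0.0145709) = 0.05690.
z = (0.68367 − 0.65939)/0.05690 = 0.02428/0.05690 = 0.427.
Two-sided p-value ≈ 2·Φ(−0.427) = 0.6695.

z = 0.427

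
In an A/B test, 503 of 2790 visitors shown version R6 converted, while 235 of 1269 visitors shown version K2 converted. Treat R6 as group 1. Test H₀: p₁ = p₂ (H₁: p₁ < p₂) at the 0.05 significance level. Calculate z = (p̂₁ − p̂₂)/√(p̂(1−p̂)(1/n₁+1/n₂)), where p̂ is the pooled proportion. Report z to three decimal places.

p̂₁ = 503/2790 ≈ 0.18029, p̂₂ = 235/1269 ≈ 0.18519.
Pooled p̂ = (503+235)/(2790+1269) = 738/4059 = 0.18182.
SE = √(p̂(1−p̂)(1/n₁+1/n₂)) = √(0.18182·0.81818·0.00114645) = √(0.000170546) = 0.01306.
z = (0.18029 − 0.18519)/0.01306 = -0.00490/0.01306 = -0.375.
p-value = P(Z < -0.375) ≈ 0.3538; since p > α = 0.05, fail to reject H₀.

z = -0.375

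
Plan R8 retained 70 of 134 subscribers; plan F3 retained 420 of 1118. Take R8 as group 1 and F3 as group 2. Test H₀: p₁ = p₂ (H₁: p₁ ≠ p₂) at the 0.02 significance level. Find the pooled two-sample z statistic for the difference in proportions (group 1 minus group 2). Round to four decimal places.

z = 3.2884

p̂₁ = 70/134 ≈ 0.522388, p̂₂ = 420/1118 ≈ 0.375671.
Pooled p̂ = (70+420)/(134+1118) = 490/1252 = 0.391374.
SE = √(0.2382 × 0.00835714) = 0.044617.
z = (0.522388 − 0.375671)/0.044617 = 0.146717/0.044617 = 3.2884.
Two-sided p-value ≈ 2·Φ(−3.288) = 0.0010. With α = 0.02, reject H₀.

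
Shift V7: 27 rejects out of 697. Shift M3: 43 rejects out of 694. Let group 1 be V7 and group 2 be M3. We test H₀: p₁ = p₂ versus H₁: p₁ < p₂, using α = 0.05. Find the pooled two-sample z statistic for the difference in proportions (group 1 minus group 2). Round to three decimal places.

p̂₁ = 27/697 ≈ 0.03874, p̂₂ = 43/694 ≈ 0.06196.
Pooled p̂ = (27+43)/(697+694) = 70/1391 = 0.05032.
SE = √(p̂(1−p̂)(1/n₁+1/n₂)) = √(0.05032·0.94968·0.00287564) = √(0.00013743) = 0.01172.
z = (0.03874 − 0.06196)/0.01172 = -0.02322/0.01172 = -1.981.
p-value = P(Z < -1.981) ≈ 0.0238. With α = 0.05, reject H₀.

z = -1.981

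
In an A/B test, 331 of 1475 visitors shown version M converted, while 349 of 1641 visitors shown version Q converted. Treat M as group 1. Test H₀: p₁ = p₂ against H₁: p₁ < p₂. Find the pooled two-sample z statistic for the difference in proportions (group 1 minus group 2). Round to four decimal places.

z = 0.7916

p̂₁ = 331/1475 ≈ 0.224407, p̂₂ = 349/1641 ≈ 0.212675.
Pooled p̂ = (331+349)/(1475+1641) = 680/3116 = 0.218228.
SE = √(p̂(1−p̂)(1/n₁+1/n₂)) = √(0.218228·0.781772·0.00128735) = √(0.000219628) = 0.014820.
z = (0.224407 − 0.212675)/0.014820 = 0.011732/0.014820 = 0.7916.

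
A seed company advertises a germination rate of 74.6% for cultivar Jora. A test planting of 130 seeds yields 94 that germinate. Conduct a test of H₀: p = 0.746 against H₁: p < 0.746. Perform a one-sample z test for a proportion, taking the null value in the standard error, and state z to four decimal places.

p̂ = 94/130 = 0.723077.
Standard error under H₀: √(0.746×0.254/130) = 0.038178.
z = (0.723077 − 0.746)/0.038178 = -0.022923/0.038178 = -0.6004.
p-value = P(Z < -0.600) ≈ 0.2741.

z = -0.6004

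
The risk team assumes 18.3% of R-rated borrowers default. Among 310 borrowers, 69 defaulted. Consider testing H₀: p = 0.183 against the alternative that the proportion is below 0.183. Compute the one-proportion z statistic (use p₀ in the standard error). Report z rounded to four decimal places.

z = 1.8023

p̂ = 69/310 = 0.222581.
Under H₀, SE = √(0.183·0.817/310) = √(0.000482294) = 0.021961.
z = (0.222581 − 0.183)/0.021961 = 0.039581/0.021961 = 1.8023.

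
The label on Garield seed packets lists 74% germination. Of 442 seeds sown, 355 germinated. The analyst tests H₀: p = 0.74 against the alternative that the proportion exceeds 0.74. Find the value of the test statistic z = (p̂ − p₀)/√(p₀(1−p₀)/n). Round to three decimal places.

p̂ = 355/442 = 0.80317.
SE = √(p₀(1−p₀)/n) = √(0.1924/442) = 0.02086.
z = (0.80317 − 0.74)/0.02086 = 0.06317/0.02086 = 3.028.
p-value = P(Z > 3.028) ≈ 0.0012.

z = 3.028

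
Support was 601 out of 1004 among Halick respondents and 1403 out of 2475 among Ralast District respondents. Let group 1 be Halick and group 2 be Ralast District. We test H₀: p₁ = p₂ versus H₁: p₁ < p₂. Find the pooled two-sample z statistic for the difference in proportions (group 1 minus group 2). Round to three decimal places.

p̂₁ = 601/1004 = 0.598606, p̂₂ = 1403/2475 = 0.566869.
Pooled p̂ = (601+1403)/(1004+2475) = 2004/3479 = 0.576028.
SE = √(0.24422 × 0.00140006) = 0.018491.
z = (0.598606 − 0.566869)/0.018491 = 0.031737/0.018491 = 1.716.
p-value = P(Z < 1.716) ≈ 0.9569.

z = 1.716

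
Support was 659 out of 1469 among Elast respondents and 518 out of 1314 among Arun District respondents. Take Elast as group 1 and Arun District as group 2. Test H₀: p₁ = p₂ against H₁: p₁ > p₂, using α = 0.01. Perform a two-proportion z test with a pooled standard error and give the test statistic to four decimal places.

z = 2.8994

p̂₁ = 659/1469 ≈ 0.4486045, p̂₂ = 518/1314 ≈ 0.3942161.
Pooled p̂ = (659+518)/(1469+1314) = 1177/2783 = 0.4229249.
SE = √(0.244059 × 0.00144177) = 0.0187584.
z = (0.4486045 − 0.3942161)/0.0187584 = 0.0543884/0.0187584 = 2.8994.
p-value = P(Z > 2.899) ≈ 0.0019, so at α = 0.01 we reject H₀.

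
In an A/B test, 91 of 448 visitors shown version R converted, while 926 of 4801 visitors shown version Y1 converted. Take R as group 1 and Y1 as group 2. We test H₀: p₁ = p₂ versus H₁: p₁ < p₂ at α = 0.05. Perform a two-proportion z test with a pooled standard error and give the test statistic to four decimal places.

z = 0.5249

p̂₁ = 91/448 = 0.203125, p̂₂ = 926/4801 = 0.192876.
Pooled p̂ = (91+926)/(448+4801) = 1017/5249 = 0.193751.
SE = √(p̂(1−p̂)(1/n₁+1/n₂)) = √(0.193751·0.806249·0.00244043) = √(0.000381224) = 0.019525.
z = (0.203125 − 0.192876)/0.019525 = 0.010249/0.019525 = 0.5249.
p-value = P(Z < 0.525) ≈ 0.7002; since p > α = 0.05, fail to reject H₀.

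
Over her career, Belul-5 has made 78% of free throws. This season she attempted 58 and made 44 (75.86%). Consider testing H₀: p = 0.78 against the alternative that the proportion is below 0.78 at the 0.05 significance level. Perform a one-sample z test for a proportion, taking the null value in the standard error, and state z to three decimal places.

z = -0.393

p̂ = 44/58 ≈ 0.75862.
Standard error under H₀: √(0.78×0.22/58) = 0.05439.
z = (0.75862 − 0.78)/0.05439 = -0.02138/0.05439 = -0.393.
p-value = P(Z < -0.393) ≈ 0.3471, so at α = 0.05 we fail to reject H₀.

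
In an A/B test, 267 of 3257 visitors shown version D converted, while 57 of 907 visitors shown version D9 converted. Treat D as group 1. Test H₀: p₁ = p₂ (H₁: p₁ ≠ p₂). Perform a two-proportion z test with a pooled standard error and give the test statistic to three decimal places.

p̂₁ = 267/3257 = 0.081977, p̂₂ = 57/907 = 0.062845.
Pooled p̂ = (267+57)/(3257+907) = 324/4164 = 0.077810.
SE = √(p̂(1−p̂)(1/n₁+1/n₂)) = √(0.077810·0.922190·0.00140957) = √(0.000101144) = 0.010057.
z = (0.081977 − 0.062845)/0.010057 = 0.019132/0.010057 = 1.902.
p-value = 2·P(Z > 1.902) ≈ 0.0571.

z = 1.902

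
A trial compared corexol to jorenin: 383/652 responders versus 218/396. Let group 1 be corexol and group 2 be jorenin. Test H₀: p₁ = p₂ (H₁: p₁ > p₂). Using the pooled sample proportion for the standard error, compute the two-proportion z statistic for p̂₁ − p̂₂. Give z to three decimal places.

z = 1.172

p̂₁ = 383/652 ≈ 0.587423, p̂₂ = 218/396 ≈ 0.550505.
Pooled p̂ = (383+218)/(652+396) = 601/1048 = 0.573473.
SE = √(p̂(1−p̂)(1/n₁+1/n₂)) = √(0.573473·0.426527·0.00405899) = √(0.000992837) = 0.031509.
z = (0.587423 − 0.550505)/0.031509 = 0.036918/0.031509 = 1.172.
p-value = P(Z > 1.172) ≈ 0.1207.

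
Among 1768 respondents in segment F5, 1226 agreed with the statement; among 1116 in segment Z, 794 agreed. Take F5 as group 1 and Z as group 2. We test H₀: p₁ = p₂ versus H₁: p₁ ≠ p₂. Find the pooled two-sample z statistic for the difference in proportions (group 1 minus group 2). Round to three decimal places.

p̂₁ = 1226/1768 = 0.69344, p̂₂ = 794/1116 = 0.71147.
Pooled p̂ = (1226+794)/(1768+1116) = 2020/2884 = 0.70042.
SE = √(p̂(1−p̂)(1/n₁+1/n₂)) = √(0.70042·0.29958·0.00146167) = √(0.000306707) = 0.01751.
z = (0.69344 − 0.71147)/0.01751 = -0.01803/0.01751 = -1.030.

z = -1.030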